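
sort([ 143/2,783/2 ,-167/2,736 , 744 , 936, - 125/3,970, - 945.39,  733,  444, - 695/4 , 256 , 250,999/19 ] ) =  [- 945.39, - 695/4, - 167/2, - 125/3,999/19,143/2 , 250,256,783/2,  444,  733, 736, 744,936,970] 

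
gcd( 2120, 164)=4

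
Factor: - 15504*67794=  - 2^5* 3^2*17^1*19^1*11299^1 = - 1051078176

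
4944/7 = 4944/7  =  706.29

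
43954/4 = 10988 + 1/2 = 10988.50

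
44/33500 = 11/8375 = 0.00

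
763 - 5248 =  - 4485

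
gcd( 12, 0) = 12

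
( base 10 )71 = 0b1000111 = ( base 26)2J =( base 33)25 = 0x47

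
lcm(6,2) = 6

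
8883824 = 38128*233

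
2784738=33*84386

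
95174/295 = 322 + 184/295 =322.62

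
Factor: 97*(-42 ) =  - 2^1*3^1*7^1*97^1 = - 4074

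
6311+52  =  6363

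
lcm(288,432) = 864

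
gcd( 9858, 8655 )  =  3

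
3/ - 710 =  - 1 + 707/710 = - 0.00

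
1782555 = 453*3935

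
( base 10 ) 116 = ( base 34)3E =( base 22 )56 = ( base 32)3K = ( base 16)74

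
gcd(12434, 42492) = 2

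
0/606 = 0 = 0.00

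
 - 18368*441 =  - 8100288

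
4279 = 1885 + 2394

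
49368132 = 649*76068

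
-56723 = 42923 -99646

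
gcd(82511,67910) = 1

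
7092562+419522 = 7512084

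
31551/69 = 10517/23 = 457.26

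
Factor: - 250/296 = - 125/148 = -2^( - 2)*5^3*37^(-1 )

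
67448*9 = 607032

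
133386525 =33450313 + 99936212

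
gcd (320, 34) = 2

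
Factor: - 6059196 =-2^2* 3^2*11^2*13^1*107^1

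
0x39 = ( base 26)25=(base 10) 57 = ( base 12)49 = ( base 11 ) 52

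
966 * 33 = 31878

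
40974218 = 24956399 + 16017819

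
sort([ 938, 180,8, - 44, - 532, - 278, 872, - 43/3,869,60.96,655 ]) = [ - 532, - 278, - 44, - 43/3,8,60.96,180 , 655,  869,  872, 938]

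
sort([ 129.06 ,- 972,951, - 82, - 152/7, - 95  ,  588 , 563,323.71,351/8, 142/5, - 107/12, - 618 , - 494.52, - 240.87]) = [ - 972, - 618, - 494.52, - 240.87 , - 95, - 82 , - 152/7 , - 107/12, 142/5,  351/8,129.06 , 323.71 , 563,588, 951 ] 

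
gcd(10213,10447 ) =1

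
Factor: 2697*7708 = 20788476=2^2*3^1*29^1* 31^1*41^1*47^1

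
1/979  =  1/979 = 0.00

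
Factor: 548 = 2^2*137^1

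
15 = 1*15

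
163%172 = 163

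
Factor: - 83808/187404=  - 2^3*3^2*7^( - 1)*23^( - 1) = -72/161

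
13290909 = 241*55149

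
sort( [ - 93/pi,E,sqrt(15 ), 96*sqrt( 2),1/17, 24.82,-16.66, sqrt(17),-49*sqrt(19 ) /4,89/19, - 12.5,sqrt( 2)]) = [ - 49*sqrt(19 ) /4, - 93/pi, - 16.66, - 12.5, 1/17,sqrt (2 ),E,sqrt (15 ),sqrt( 17 ),89/19, 24.82,96  *  sqrt( 2) ] 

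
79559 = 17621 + 61938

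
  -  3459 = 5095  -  8554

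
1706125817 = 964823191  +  741302626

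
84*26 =2184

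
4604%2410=2194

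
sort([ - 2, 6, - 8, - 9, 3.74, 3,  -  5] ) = [ - 9, - 8, - 5, - 2,3,  3.74, 6 ]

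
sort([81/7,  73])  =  [ 81/7,  73 ] 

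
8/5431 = 8/5431  =  0.00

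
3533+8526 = 12059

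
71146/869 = 81 + 757/869 = 81.87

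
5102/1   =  5102  =  5102.00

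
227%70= 17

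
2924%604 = 508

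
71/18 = 3 + 17/18 = 3.94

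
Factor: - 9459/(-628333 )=3^2 * 149^( - 1) * 1051^1*4217^( - 1 )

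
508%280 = 228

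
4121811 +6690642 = 10812453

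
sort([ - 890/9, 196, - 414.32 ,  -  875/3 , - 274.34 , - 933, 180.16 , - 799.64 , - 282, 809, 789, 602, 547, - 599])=[-933,  -  799.64, - 599,  -  414.32 , - 875/3 , - 282, - 274.34, - 890/9,180.16 , 196, 547, 602,789,809]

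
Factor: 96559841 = 7^2*977^1 * 2017^1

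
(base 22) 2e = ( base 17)37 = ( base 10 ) 58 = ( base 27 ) 24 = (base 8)72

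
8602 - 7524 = 1078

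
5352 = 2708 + 2644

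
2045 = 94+1951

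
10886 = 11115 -229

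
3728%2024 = 1704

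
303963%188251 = 115712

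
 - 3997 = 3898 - 7895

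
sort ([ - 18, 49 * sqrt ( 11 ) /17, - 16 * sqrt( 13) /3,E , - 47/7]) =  [ - 16*sqrt( 13 )/3,-18, - 47/7, E,  49*sqrt( 11)/17 ] 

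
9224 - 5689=3535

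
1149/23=1149/23 =49.96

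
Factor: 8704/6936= 2^6*3^( - 1)*17^(-1)  =  64/51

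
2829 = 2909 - 80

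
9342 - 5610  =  3732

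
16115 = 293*55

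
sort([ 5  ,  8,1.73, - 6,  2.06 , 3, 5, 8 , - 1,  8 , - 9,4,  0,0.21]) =[ - 9, - 6,-1 , 0,  0.21,1.73, 2.06, 3,4, 5,  5,  8,8,  8] 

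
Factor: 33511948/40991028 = 3^( - 1 ) * 13^( - 1) * 97^1*127^( - 1)*2069^( - 1)*86371^1 = 8377987/10247757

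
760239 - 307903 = 452336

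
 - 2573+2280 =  - 293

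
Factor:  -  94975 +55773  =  - 2^1*17^1*1153^1 = - 39202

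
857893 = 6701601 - 5843708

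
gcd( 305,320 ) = 5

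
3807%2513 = 1294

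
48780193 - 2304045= 46476148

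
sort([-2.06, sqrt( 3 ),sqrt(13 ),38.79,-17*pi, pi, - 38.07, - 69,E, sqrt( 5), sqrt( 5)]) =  [ - 69, - 17 * pi,  -  38.07, - 2.06 , sqrt(3), sqrt(5 ), sqrt(5), E,pi,  sqrt( 13 ), 38.79]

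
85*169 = 14365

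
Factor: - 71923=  -71^1*1013^1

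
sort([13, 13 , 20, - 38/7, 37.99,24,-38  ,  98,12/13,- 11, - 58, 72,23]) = [ - 58, - 38 , -11, - 38/7, 12/13, 13,  13, 20, 23, 24,37.99, 72, 98]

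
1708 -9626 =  - 7918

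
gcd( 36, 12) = 12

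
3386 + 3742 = 7128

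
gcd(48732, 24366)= 24366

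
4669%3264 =1405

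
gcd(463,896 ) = 1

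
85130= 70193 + 14937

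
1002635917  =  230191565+772444352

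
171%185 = 171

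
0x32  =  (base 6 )122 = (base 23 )24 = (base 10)50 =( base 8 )62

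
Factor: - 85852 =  - 2^2*13^2*127^1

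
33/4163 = 33/4163= 0.01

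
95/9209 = 95/9209 =0.01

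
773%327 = 119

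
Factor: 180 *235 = 42300 = 2^2*3^2*5^2*47^1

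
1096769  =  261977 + 834792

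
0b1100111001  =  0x339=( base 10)825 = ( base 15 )3a0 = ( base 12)589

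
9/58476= 3/19492 = 0.00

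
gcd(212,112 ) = 4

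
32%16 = 0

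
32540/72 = 8135/18 = 451.94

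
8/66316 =2/16579 = 0.00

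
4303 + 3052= 7355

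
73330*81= 5939730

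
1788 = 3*596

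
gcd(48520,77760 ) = 40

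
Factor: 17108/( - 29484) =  - 3^( - 4 )*47^1 = -  47/81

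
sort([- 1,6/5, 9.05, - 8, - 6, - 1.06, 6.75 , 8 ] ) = [ - 8,  -  6, - 1.06, - 1,6/5, 6.75,8 , 9.05] 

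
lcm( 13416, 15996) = 415896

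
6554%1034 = 350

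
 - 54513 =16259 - 70772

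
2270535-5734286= - 3463751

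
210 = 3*70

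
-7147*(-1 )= 7147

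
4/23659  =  4/23659 = 0.00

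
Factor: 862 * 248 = 213776 = 2^4*31^1*431^1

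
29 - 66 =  - 37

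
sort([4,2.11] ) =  [2.11, 4] 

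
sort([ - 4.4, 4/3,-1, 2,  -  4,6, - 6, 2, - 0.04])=[ - 6, - 4.4, - 4, - 1, - 0.04,4/3, 2, 2,6]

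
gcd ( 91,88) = 1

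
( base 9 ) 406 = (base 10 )330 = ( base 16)14A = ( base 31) ak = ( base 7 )651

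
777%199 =180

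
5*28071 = 140355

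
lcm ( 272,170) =1360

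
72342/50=36171/25  =  1446.84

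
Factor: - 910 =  - 2^1*5^1*7^1*13^1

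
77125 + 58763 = 135888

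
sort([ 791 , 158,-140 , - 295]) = [ - 295, - 140,158, 791 ] 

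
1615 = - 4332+5947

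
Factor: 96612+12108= 2^4*3^2 * 5^1*151^1 =108720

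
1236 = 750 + 486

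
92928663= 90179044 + 2749619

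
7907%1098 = 221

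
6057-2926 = 3131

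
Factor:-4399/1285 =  - 5^( - 1 )*53^1 * 83^1*257^(-1 ) 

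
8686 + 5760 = 14446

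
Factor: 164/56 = 2^( - 1)*7^(-1 ) * 41^1 = 41/14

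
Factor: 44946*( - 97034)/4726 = - 2180645082/2363  =  - 2^1*3^2 *7^1*11^1 * 17^(-1 )*29^1*139^ ( - 1)*227^1*239^1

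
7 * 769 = 5383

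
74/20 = 3  +  7/10=   3.70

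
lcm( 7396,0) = 0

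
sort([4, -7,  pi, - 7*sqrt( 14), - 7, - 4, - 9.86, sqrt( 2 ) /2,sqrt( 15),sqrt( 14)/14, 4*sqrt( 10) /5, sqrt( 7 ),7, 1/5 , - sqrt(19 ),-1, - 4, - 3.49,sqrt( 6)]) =[ - 7*sqrt ( 14), - 9.86,-7, - 7, - sqrt (19) ,-4 , - 4  ,-3.49, - 1,1/5, sqrt(14)/14,sqrt( 2)/2,sqrt(6) , 4*sqrt( 10)/5, sqrt( 7), pi, sqrt ( 15 ),4, 7 ]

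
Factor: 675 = 3^3  *  5^2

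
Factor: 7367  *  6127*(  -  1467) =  - 3^2*11^1*53^1*139^1 * 163^1*557^1 = - 66216872403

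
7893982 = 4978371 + 2915611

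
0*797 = 0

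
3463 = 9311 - 5848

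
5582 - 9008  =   - 3426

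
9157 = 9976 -819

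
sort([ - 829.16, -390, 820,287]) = [ - 829.16,  -  390 , 287,  820] 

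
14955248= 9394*1592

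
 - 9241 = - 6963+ - 2278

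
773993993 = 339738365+434255628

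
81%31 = 19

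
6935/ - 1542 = -5 + 775/1542 = -4.50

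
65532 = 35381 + 30151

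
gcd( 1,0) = 1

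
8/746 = 4/373 = 0.01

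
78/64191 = 26/21397 = 0.00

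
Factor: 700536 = 2^3*3^1*17^2* 101^1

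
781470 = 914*855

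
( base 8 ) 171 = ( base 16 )79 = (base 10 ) 121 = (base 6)321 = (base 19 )67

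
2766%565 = 506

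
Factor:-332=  - 2^2*83^1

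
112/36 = 3+1/9  =  3.11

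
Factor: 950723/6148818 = 2^( - 1 )*3^ ( - 3 ) * 13^( - 1)*19^ (-1) * 461^(-1 ) * 950723^1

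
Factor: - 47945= -5^1 * 43^1*223^1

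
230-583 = -353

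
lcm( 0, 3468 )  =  0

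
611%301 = 9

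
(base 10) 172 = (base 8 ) 254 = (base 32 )5c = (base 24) 74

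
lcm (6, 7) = 42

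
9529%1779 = 634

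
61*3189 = 194529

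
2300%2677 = 2300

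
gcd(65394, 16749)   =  9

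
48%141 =48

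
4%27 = 4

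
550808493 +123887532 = 674696025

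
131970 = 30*4399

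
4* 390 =1560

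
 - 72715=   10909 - 83624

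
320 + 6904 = 7224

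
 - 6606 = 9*( - 734 ) 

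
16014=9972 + 6042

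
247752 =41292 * 6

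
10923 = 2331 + 8592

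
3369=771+2598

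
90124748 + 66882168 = 157006916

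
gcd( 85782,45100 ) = 2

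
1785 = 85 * 21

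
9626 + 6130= 15756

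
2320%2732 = 2320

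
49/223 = 49/223=0.22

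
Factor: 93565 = 5^1*18713^1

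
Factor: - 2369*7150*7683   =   - 2^1*3^1*5^2*11^1*13^2 *23^1*103^1*197^1 = - 130137343050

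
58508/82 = 713 + 21/41 = 713.51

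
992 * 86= 85312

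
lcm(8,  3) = 24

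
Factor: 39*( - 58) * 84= - 190008  =  -2^3*3^2*7^1*  13^1*29^1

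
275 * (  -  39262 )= - 10797050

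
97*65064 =6311208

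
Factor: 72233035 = 5^1*7^1*67^1*30803^1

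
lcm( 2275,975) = 6825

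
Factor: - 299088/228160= -603/460  =  - 2^( - 2)*3^2*5^( - 1)*23^( - 1)*67^1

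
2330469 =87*26787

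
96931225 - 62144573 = 34786652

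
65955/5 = 13191 = 13191.00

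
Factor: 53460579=3^1*23^1*774791^1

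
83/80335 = 83/80335 = 0.00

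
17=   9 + 8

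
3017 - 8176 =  - 5159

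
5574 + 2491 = 8065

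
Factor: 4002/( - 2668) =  - 3/2 = - 2^( - 1)*3^1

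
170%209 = 170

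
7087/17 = 416  +  15/17 = 416.88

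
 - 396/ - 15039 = 44/1671 = 0.03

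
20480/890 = 23 + 1/89 = 23.01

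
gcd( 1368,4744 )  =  8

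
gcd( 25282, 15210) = 2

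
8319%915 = 84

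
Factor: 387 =3^2*43^1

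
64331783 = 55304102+9027681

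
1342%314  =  86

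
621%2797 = 621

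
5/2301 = 5/2301 = 0.00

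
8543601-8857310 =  - 313709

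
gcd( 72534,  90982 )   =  2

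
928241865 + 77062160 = 1005304025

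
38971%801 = 523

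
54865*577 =31657105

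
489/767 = 489/767= 0.64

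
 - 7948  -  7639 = -15587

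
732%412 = 320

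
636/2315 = 636/2315  =  0.27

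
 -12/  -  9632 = 3/2408 = 0.00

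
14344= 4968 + 9376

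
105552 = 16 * 6597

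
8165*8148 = 66528420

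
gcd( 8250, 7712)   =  2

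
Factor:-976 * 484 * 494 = -2^7 * 11^2 * 13^1 * 19^1*61^1 = - 233357696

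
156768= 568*276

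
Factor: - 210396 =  - 2^2 * 3^1*89^1*197^1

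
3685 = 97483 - 93798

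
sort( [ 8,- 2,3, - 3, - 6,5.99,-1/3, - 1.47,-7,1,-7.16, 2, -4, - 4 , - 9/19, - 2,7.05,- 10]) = [-10, - 7.16, - 7,-6,  -  4, - 4, - 3,-2, - 2, - 1.47, - 9/19 , -1/3, 1 , 2,3, 5.99,7.05, 8 ]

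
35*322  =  11270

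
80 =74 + 6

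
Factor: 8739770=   2^1*5^1*13^1*23^1*37^1*79^1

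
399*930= 371070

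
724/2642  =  362/1321 = 0.27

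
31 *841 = 26071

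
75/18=25/6  =  4.17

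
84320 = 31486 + 52834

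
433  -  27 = 406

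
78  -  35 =43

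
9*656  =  5904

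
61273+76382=137655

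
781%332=117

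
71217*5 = 356085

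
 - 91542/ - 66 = 1387 + 0/1= 1387.00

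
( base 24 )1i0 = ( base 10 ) 1008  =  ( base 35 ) SS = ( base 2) 1111110000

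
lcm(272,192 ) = 3264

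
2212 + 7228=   9440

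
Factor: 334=2^1*167^1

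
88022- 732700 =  - 644678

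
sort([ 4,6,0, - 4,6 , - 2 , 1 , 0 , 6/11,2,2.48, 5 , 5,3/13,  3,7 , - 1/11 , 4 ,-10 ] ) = [ - 10, - 4, - 2,-1/11,0, 0,3/13,  6/11,1, 2,  2.48 , 3 , 4,  4 , 5 , 5,6,6, 7]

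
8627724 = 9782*882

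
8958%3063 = 2832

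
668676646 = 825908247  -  157231601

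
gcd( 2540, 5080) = 2540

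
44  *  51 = 2244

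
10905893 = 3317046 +7588847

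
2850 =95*30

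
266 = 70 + 196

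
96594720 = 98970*976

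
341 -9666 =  - 9325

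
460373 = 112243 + 348130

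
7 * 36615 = 256305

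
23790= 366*65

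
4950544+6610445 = 11560989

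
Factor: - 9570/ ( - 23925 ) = 2^1 * 5^( - 1) = 2/5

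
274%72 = 58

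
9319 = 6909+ 2410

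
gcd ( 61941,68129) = 1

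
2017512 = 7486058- 5468546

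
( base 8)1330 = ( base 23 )18f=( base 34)LE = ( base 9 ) 888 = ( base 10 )728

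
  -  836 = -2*418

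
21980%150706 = 21980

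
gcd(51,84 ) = 3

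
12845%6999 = 5846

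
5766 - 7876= - 2110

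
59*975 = 57525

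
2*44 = 88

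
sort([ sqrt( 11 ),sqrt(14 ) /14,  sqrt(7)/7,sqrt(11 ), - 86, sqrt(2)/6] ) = [ - 86, sqrt(2) /6,sqrt( 14 ) /14,sqrt( 7 ) /7  ,  sqrt( 11 ),sqrt( 11 ) ]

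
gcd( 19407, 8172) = 3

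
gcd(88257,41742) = 3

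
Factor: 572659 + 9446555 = 10019214 = 2^1*3^4 * 23^1*2689^1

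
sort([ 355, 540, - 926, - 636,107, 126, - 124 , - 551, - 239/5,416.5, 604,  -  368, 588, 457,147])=[ - 926, - 636, - 551,-368, - 124, - 239/5,107, 126, 147, 355, 416.5, 457, 540 , 588,604]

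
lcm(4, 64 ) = 64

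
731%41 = 34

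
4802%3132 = 1670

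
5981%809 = 318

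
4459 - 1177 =3282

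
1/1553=1/1553 = 0.00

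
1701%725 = 251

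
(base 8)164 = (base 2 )1110100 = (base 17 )6e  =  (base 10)116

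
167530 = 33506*5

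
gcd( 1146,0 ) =1146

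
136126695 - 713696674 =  - 577569979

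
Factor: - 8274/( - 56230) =3^1*5^ ( - 1 )*7^1*197^1*5623^(  -  1 ) = 4137/28115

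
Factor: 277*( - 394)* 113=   -  12332594= - 2^1 * 113^1 *197^1*277^1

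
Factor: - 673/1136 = -2^(-4)*71^ ( - 1)*673^1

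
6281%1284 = 1145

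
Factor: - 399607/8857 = - 767/17 = - 13^1 *17^( - 1)*59^1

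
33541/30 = 33541/30=1118.03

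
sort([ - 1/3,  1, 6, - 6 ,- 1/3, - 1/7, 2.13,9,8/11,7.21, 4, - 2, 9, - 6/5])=[ - 6, - 2, - 6/5, - 1/3, - 1/3,- 1/7, 8/11, 1, 2.13,4,  6, 7.21,9, 9] 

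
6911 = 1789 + 5122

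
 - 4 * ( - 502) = 2008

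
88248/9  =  29416/3 = 9805.33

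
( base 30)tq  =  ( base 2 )1110000000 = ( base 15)3EB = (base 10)896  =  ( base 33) R5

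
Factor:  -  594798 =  - 2^1*3^1*99133^1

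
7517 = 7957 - 440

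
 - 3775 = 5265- 9040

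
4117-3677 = 440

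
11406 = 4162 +7244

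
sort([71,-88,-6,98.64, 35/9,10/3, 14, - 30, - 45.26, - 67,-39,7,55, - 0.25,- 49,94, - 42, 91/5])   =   [-88, - 67, - 49, - 45.26,-42, - 39,- 30,-6,-0.25, 10/3,35/9, 7,14,91/5, 55,71, 94,98.64]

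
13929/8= 1741+ 1/8=1741.12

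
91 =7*13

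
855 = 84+771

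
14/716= 7/358=0.02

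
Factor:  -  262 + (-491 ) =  - 3^1*251^1=- 753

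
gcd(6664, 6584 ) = 8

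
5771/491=11 + 370/491 = 11.75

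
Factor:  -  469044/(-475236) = 3^1*101^1*307^ (-1)=303/307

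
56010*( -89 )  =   - 4984890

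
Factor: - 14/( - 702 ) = 3^( - 3)*7^1*13^( -1)  =  7/351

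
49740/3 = 16580 = 16580.00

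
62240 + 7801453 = 7863693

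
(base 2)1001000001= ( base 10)577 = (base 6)2401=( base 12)401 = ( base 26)M5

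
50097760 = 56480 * 887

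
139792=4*34948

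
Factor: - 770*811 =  - 624470 =- 2^1 * 5^1*7^1*11^1 *811^1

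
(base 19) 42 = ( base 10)78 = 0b1001110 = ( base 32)2E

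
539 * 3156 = 1701084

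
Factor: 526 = 2^1*263^1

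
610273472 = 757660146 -147386674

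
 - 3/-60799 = 3/60799 = 0.00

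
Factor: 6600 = 2^3*3^1 *5^2*11^1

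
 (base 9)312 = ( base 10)254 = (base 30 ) 8e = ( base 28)92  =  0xFE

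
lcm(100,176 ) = 4400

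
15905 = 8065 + 7840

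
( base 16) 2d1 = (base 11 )5A6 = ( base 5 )10341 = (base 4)23101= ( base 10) 721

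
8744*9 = 78696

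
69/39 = 23/13=   1.77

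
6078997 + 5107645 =11186642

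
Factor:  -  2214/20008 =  - 27/244 = - 2^( - 2)*3^3*61^( - 1) 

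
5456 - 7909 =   -  2453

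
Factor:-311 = -311^1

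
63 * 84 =5292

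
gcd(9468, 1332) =36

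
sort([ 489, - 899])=[ - 899, 489]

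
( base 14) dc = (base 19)a4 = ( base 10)194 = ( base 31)68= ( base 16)c2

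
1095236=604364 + 490872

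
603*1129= 680787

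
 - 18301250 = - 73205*250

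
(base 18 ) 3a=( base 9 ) 71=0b1000000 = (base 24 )2g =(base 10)64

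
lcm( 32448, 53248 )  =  2076672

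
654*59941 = 39201414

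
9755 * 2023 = 19734365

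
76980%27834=21312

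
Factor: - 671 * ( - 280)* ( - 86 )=-16157680 = - 2^4*5^1*7^1*11^1 * 43^1*61^1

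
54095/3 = 18031 + 2/3 = 18031.67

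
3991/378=3991/378 = 10.56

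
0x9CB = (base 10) 2507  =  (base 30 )2nh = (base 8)4713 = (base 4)213023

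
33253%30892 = 2361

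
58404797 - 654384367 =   -  595979570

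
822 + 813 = 1635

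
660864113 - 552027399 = 108836714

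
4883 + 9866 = 14749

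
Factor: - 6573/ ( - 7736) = 2^(-3)*3^1*7^1*313^1*967^(  -  1 ) 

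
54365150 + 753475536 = 807840686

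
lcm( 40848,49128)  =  3635472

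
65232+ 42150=107382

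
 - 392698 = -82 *4789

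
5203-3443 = 1760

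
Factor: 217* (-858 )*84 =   -  15639624=- 2^3*3^2 * 7^2*11^1*13^1*31^1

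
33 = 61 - 28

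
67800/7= 9685+5/7 = 9685.71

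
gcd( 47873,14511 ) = 7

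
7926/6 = 1321 = 1321.00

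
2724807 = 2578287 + 146520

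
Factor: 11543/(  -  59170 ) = - 119/610= - 2^ ( - 1) * 5^( - 1)*7^1*17^1*61^( -1 )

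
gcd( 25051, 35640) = 1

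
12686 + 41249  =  53935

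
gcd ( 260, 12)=4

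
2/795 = 2/795 = 0.00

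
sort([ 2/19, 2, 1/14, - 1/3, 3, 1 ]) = [ -1/3,1/14,2/19,1,2,3]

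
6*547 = 3282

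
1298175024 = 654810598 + 643364426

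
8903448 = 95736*93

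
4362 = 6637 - 2275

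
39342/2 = 19671 = 19671.00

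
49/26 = 1 + 23/26 = 1.88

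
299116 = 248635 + 50481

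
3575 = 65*55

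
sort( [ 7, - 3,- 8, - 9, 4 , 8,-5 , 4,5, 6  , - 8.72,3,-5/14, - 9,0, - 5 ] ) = [  -  9,-9,-8.72, - 8, - 5, - 5,-3, - 5/14,0, 3, 4, 4,5,6,  7 , 8]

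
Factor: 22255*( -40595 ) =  - 903441725 = -5^2*23^1*353^1*4451^1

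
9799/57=9799/57=171.91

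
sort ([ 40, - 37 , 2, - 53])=[  -  53, - 37,2, 40 ] 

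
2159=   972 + 1187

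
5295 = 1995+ 3300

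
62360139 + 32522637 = 94882776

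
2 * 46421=92842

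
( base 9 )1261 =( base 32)TI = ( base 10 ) 946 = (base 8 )1662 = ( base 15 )431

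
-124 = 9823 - 9947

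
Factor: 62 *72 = 4464 = 2^4*3^2 * 31^1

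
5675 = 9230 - 3555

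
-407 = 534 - 941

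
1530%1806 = 1530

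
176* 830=146080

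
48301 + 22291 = 70592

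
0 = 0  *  9315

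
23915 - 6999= 16916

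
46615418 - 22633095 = 23982323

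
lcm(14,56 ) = 56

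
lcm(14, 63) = 126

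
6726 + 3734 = 10460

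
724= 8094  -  7370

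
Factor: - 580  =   - 2^2 * 5^1*29^1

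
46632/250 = 23316/125 = 186.53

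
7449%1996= 1461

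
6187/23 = 269 = 269.00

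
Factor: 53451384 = 2^3  *  3^1*7^1 *37^1*8599^1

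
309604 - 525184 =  - 215580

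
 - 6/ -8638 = 3/4319 = 0.00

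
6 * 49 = 294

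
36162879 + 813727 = 36976606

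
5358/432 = 12 + 29/72=12.40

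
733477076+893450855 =1626927931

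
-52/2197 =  - 1 + 165/169 = - 0.02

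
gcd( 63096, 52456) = 8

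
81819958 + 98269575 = 180089533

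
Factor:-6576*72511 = - 476832336 = - 2^4*3^1*59^1*137^1*1229^1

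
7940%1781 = 816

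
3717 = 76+3641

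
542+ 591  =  1133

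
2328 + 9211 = 11539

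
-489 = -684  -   - 195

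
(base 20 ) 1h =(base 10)37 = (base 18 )21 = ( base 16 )25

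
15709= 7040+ 8669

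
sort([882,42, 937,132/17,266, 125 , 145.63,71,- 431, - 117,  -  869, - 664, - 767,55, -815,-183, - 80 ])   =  [ - 869,-815, - 767, - 664, - 431, -183, - 117,-80, 132/17, 42 , 55,71,125,145.63,  266, 882, 937]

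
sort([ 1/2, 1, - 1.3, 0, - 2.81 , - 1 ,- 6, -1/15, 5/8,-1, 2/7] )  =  [ - 6, - 2.81,  -  1.3, - 1,-1, - 1/15, 0, 2/7  ,  1/2, 5/8, 1]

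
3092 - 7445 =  - 4353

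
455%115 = 110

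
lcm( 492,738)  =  1476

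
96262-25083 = 71179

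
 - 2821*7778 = -21941738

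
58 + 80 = 138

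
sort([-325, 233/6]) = [-325, 233/6 ] 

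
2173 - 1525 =648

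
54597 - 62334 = - 7737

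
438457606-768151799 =-329694193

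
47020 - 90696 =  - 43676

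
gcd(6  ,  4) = 2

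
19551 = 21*931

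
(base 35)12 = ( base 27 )1A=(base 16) 25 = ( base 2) 100101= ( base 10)37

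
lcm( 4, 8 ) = 8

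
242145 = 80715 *3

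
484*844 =408496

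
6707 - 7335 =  - 628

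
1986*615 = 1221390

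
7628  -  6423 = 1205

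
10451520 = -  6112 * (-1710)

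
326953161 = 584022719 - 257069558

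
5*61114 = 305570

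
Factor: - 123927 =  - 3^1*101^1*409^1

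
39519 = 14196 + 25323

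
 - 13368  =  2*(  -  6684 )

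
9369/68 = 137+53/68 = 137.78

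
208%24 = 16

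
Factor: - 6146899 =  - 11^1 * 19^1 * 29411^1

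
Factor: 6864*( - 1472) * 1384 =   -  13983670272=-  2^13*3^1*11^1*13^1 *23^1*173^1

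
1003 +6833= 7836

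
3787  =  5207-1420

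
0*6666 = 0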